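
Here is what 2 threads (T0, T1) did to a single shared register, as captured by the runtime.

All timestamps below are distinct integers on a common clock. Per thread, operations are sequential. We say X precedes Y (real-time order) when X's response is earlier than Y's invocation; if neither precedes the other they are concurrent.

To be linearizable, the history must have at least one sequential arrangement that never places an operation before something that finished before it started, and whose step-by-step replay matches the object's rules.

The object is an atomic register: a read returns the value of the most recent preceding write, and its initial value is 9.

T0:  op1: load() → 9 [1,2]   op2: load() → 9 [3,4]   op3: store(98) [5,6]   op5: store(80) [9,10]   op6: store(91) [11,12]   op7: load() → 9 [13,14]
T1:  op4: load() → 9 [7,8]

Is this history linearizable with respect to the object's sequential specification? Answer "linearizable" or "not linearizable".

events 1..7 are fine; event 8 — the response of op4 at time 8 — makes the prefix non-linearizable
exhaustive check: the 4 completed register ops admit one real-time order; illegal
e.g. op1, op2, op3, op4: illegal at step 4, since op4 load() → 9 cannot apply there

not linearizable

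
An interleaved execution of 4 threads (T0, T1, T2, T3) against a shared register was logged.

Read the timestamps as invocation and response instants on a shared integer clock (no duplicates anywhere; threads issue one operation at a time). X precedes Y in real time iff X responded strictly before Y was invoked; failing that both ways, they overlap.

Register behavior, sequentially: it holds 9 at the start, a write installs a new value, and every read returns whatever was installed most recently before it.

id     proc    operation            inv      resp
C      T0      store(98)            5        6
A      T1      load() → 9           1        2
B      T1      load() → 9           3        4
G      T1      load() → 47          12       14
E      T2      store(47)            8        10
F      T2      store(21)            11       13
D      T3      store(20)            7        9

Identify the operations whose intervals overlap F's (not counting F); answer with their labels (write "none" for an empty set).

G

concurrent with F ([11,13]): every op whose interval crosses 11..13
A [1,2]: before
B [3,4]: before
C [5,6]: before
D [7,9]: before
E [8,10]: before
G [12,14]: concurrent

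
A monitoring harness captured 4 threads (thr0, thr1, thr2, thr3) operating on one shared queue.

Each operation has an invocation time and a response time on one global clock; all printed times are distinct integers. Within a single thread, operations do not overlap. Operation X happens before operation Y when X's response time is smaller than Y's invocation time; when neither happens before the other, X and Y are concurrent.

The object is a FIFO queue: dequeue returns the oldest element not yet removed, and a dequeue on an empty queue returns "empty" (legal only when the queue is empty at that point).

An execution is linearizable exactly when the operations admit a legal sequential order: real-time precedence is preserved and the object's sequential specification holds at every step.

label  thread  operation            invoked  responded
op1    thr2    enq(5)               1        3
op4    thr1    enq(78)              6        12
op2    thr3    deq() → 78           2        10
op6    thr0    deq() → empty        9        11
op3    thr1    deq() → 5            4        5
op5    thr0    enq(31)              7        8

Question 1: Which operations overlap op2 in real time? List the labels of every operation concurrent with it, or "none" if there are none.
op1, op3, op4, op5, op6

op2 spans [2,10]; an op avoiding the whole window 2..10 is ordered, any other is concurrent
op1 [1,3]: concurrent
op3 [4,5]: concurrent
op4 [6,12]: concurrent
op5 [7,8]: concurrent
op6 [9,11]: concurrent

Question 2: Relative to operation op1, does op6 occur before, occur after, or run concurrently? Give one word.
after

op6 spans [9,11], op1 spans [1,3]
resp(op1)=3 < inv(op6)=9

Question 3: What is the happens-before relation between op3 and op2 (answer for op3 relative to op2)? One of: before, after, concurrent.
concurrent

op3 spans [4,5], op2 spans [2,10]
the intervals overlap in both directions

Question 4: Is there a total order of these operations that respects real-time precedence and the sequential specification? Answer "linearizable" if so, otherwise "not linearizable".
not linearizable

through event 10 a valid linearization exists; event 11 (op6 responding at time 11) ends that
the 5 completed operations admit 5 real-time orders; each fails the queue replay
no completion choice of the 1 pending operation (op4) rescues it — every subset was tried
take op1, op2, op3, op5, op6 (pending dropped): step 2 already fails, because op2 deq() → 78 cannot occur there
take op1, op3, op2, op5, op6 (pending dropped): step 3 already fails, because op2 deq() → 78 cannot occur there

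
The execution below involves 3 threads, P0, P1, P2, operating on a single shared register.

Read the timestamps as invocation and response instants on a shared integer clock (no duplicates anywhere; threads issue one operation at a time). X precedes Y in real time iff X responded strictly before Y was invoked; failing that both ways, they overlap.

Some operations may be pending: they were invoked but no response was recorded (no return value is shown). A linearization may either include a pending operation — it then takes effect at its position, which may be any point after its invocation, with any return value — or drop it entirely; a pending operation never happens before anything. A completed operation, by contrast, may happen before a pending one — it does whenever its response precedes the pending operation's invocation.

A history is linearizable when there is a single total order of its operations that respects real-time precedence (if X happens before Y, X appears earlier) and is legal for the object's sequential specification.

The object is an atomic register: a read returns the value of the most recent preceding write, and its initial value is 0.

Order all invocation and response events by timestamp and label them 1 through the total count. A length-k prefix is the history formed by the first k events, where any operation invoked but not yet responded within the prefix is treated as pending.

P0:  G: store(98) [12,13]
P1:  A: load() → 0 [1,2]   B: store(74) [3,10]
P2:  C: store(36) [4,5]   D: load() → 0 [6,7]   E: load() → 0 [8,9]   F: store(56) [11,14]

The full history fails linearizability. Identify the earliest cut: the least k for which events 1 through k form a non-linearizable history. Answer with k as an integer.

events 1..6 are linearizable; a witness order is A, B, C:
after step 1 (A load() → 0): value 0
after step 2 (B store(74) (pending, included)): value 74
after step 3 (C store(36)): value 36
once event 7 joins (D's response, time 7), exhaustive search finds no witness
including or dropping the 1 pending operation (B) in any combination fails
for example A, C, D (pending dropped) fails at step 3: D load() → 0 is not legal there

7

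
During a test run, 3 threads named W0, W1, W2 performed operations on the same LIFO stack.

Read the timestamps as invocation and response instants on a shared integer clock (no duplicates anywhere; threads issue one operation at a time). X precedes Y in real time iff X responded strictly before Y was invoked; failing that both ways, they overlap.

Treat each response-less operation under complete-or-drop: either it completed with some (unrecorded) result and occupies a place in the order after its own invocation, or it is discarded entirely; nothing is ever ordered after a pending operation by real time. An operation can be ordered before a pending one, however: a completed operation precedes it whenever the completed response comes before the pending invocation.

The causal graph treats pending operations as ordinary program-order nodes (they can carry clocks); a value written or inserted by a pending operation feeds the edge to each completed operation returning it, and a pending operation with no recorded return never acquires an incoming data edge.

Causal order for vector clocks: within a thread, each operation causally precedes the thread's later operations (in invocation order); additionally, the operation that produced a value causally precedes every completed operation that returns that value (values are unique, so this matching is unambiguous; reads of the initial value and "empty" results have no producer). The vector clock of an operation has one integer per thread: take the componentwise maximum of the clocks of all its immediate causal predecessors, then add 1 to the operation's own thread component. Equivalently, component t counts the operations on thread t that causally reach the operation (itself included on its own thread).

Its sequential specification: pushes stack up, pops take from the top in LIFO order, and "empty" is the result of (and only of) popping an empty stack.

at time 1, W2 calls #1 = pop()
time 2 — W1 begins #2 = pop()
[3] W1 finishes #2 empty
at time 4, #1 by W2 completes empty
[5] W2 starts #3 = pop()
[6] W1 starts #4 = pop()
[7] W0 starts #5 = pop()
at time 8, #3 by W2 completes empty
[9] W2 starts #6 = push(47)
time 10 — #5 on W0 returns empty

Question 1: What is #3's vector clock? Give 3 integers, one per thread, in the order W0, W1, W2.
(0, 0, 2)

#1 (invocation 1): nothing precedes it; W2's component alone gives (0, 0, 1)
#2 (invocation 2): nothing precedes it; W1's component alone gives (0, 1, 0)
#5 (invocation 7): nothing precedes it; W0's component alone gives (1, 0, 0)
from VC(#1)=(0, 0, 1), #3 (invoked 5) maxes components and bumps W2 → (0, 0, 2)
from VC(#2)=(0, 1, 0), #4 (invoked 6) maxes components and bumps W1 → (0, 2, 0)
from VC(#3)=(0, 0, 2), #6 (invoked 9) maxes components and bumps W2 → (0, 0, 3)
target: VC(#3) = (0, 0, 2)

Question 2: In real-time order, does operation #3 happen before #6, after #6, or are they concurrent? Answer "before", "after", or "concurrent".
before

#3 spans [5,8], #6 spans [9,…)
resp(#3)=8 < inv(#6)=9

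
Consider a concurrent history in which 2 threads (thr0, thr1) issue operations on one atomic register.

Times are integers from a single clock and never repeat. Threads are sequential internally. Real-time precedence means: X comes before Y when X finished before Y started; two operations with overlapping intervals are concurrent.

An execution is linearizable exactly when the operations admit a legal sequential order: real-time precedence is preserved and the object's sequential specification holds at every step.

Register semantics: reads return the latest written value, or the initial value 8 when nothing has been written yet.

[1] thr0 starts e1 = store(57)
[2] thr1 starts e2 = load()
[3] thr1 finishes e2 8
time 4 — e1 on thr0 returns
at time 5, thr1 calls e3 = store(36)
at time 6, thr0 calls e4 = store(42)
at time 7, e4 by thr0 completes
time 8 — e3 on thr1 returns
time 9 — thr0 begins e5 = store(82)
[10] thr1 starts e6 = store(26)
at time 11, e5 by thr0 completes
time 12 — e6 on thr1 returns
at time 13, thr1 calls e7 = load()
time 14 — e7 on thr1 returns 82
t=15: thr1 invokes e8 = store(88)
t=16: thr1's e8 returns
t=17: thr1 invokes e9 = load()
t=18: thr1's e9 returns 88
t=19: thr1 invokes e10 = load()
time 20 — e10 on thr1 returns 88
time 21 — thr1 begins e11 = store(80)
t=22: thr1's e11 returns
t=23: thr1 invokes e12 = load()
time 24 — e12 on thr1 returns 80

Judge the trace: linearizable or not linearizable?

one valid linearization: e2, e1, e3, e4, e6, e5, e7, e8, e9, e10, e11, e12
after step 1 (e2 load() → 8): value 8
after step 2 (e1 store(57)): value 57
after step 3 (e3 store(36)): value 36
after step 4 (e4 store(42)): value 42
after step 5 (e6 store(26)): value 26
after step 6 (e5 store(82)): value 82
after step 7 (e7 load() → 82): value 82
after step 8 (e8 store(88)): value 88
after step 9 (e9 load() → 88): value 88
after step 10 (e10 load() → 88): value 88
after step 11 (e11 store(80)): value 80
after step 12 (e12 load() → 80): value 80

linearizable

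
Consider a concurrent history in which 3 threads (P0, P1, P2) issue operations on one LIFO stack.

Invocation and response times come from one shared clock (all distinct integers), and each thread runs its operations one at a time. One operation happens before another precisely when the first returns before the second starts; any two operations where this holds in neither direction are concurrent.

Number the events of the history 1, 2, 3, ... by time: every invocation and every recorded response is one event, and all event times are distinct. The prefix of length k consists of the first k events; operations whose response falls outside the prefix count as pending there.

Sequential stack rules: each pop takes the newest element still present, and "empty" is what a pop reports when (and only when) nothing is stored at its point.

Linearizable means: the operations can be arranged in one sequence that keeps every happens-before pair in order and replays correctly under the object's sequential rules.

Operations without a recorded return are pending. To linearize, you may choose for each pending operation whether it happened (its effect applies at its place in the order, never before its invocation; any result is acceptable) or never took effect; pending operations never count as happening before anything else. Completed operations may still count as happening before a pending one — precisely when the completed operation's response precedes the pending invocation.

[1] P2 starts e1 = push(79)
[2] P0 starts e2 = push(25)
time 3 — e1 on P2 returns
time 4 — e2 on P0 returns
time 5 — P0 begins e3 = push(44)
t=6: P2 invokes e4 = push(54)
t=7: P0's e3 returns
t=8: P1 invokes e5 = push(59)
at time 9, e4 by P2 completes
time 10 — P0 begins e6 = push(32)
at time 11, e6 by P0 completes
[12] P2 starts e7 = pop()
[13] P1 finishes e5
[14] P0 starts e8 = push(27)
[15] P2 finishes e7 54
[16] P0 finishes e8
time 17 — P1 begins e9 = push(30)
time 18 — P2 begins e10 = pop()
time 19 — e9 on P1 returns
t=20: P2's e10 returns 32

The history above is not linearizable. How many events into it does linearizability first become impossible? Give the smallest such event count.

15

events 1..14 are linearizable; a witness order is e1, e2, e3, e4, e5, e6:
step 1: e1 push(79) — stack <79>
step 2: e2 push(25) — stack <79,25>
step 3: e3 push(44) — stack <79,25,44>
step 4: e4 push(54) — stack <79,25,44,54>
step 5: e5 push(59) — stack <79,25,44,54,59>
step 6: e6 push(32) — stack <79,25,44,54,59,32>
event 15 — e7's response, time 15 — after it, nothing linearizes
include/drop combinations of the 1 pending operation (e8) were all tried; none helps
e.g. e1, e2, e3, e4, e5, e6, e7 (pending dropped): illegal at step 7, since e7 pop() → 54 cannot apply there
e.g. e1, e2, e3, e4, e6, e5, e7 (pending dropped): illegal at step 7, since e7 pop() → 54 cannot apply there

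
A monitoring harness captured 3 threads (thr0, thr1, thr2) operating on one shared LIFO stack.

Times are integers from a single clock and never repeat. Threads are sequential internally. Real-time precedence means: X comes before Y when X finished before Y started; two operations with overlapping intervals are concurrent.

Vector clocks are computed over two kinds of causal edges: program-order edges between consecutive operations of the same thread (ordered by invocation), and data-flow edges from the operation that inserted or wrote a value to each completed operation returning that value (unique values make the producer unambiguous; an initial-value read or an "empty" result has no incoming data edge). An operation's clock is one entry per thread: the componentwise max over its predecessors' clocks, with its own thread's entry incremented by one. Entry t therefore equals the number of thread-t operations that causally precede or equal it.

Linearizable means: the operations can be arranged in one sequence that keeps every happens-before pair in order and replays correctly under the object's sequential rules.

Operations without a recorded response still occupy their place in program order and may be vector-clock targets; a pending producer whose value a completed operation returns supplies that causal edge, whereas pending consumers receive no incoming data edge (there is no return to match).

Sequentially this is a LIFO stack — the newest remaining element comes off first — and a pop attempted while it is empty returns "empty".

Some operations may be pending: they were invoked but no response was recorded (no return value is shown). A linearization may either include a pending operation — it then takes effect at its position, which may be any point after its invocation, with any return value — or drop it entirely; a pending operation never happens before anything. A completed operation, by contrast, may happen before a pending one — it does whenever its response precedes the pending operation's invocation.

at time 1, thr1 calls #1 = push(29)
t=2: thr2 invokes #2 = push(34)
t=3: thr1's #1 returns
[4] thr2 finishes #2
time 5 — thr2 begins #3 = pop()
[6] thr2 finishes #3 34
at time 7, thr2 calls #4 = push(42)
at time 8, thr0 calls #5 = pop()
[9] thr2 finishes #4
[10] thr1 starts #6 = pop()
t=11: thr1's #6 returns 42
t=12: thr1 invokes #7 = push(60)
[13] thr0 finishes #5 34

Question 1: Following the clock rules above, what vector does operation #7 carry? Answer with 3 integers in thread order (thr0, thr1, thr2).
Answer: (0, 3, 3)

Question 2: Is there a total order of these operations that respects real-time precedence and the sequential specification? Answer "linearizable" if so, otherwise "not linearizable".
cut after 12 events: linearizable; cut after 13 events (#5 responds, time 13): not linearizable
the 6 completed operations admit 6 real-time orders; each fails the LIFO stack replay
no completion choice of the 1 pending operation (#7) rescues it — every subset was tried
for example #1, #2, #3, #4, #5, #6 (pending dropped) fails at step 5: #5 pop() → 34 is not legal there
for example #1, #2, #3, #4, #6, #5 (pending dropped) fails at step 6: #5 pop() → 34 is not legal there

not linearizable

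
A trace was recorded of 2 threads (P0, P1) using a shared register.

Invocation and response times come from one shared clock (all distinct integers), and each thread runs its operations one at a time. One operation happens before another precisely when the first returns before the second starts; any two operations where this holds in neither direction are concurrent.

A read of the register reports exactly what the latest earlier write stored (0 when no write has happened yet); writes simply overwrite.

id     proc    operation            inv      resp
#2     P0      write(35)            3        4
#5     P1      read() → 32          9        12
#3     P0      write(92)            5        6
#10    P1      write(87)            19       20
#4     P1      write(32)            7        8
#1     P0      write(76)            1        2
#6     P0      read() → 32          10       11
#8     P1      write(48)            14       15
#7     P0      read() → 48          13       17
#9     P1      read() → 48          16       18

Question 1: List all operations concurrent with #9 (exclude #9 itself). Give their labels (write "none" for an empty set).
#7

#9 runs from 16 to 18; window-overlapping ops are concurrent
#1 [1,2]: before
#2 [3,4]: before
#3 [5,6]: before
#4 [7,8]: before
#5 [9,12]: before
#6 [10,11]: before
#7 [13,17]: concurrent
#8 [14,15]: before
#10 [19,20]: after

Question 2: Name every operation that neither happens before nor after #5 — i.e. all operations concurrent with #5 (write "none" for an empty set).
#6

#5 spans [9,12]; an op avoiding the whole window 9..12 is ordered, any other is concurrent
#1 [1,2]: before
#2 [3,4]: before
#3 [5,6]: before
#4 [7,8]: before
#6 [10,11]: concurrent
#7 [13,17]: after
#8 [14,15]: after
#9 [16,18]: after
#10 [19,20]: after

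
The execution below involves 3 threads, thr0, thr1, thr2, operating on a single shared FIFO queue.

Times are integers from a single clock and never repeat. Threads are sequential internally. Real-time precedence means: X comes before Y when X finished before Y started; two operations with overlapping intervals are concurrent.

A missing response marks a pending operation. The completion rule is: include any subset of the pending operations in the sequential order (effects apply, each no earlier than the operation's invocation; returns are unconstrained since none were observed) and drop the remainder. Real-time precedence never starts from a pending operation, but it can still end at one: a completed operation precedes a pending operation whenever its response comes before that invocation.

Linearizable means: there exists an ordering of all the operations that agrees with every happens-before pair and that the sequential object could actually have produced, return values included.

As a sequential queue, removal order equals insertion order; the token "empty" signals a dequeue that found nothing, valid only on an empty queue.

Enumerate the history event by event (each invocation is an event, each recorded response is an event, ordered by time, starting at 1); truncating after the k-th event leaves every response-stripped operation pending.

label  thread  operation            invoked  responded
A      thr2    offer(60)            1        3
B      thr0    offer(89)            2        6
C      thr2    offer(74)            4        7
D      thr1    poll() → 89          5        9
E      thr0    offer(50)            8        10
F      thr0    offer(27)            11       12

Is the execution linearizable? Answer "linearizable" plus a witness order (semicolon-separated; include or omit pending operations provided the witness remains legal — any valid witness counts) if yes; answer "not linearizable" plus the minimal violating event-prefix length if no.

step 1: B offer(89) — queue <89>
step 2: A offer(60) — queue <89,60>
step 3: C offer(74) — queue <89,60,74>
step 4: D poll() → 89 — queue <60,74>
step 5: E offer(50) — queue <60,74,50>
step 6: F offer(27) — queue <60,74,50,27>

linearizable — witness: B; A; C; D; E; F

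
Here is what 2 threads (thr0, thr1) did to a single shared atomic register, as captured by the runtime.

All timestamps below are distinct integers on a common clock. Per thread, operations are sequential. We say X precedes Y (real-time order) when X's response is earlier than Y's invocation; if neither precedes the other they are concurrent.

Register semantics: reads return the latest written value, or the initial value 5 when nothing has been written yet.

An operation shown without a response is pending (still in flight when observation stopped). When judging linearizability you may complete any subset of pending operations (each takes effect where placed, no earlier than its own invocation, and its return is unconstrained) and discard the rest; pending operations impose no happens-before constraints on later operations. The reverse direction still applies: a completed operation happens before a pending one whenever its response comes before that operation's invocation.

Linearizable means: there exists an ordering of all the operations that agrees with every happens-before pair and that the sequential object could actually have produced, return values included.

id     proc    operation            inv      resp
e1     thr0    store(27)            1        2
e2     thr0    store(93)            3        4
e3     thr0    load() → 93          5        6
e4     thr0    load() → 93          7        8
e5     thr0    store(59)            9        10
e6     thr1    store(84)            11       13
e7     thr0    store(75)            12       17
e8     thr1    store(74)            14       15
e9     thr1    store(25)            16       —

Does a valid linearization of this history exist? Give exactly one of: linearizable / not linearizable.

a witness: e1, e2, e3, e4, e5, e6, e7, e8
1. e1 store(27), leaving value 27
2. e2 store(93), leaving value 93
3. e3 load() → 93, leaving value 93
4. e4 load() → 93, leaving value 93
5. e5 store(59), leaving value 59
6. e6 store(84), leaving value 84
7. e7 store(75), leaving value 75
8. e8 store(74), leaving value 74

linearizable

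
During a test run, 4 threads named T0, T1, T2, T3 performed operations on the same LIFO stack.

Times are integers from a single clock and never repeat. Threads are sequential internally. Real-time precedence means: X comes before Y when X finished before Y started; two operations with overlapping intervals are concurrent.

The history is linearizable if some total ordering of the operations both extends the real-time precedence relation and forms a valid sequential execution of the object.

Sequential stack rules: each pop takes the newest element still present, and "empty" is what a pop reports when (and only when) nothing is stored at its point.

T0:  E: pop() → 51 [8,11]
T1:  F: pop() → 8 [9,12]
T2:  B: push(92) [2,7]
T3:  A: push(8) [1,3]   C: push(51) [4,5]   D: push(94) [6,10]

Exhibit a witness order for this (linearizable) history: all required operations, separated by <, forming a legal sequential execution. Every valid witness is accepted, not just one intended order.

B < A < C < E < F < D

step 1: B push(92) — stack <92>
step 2: A push(8) — stack <92,8>
step 3: C push(51) — stack <92,8,51>
step 4: E pop() → 51 — stack <92,8>
step 5: F pop() → 8 — stack <92>
step 6: D push(94) — stack <92,94>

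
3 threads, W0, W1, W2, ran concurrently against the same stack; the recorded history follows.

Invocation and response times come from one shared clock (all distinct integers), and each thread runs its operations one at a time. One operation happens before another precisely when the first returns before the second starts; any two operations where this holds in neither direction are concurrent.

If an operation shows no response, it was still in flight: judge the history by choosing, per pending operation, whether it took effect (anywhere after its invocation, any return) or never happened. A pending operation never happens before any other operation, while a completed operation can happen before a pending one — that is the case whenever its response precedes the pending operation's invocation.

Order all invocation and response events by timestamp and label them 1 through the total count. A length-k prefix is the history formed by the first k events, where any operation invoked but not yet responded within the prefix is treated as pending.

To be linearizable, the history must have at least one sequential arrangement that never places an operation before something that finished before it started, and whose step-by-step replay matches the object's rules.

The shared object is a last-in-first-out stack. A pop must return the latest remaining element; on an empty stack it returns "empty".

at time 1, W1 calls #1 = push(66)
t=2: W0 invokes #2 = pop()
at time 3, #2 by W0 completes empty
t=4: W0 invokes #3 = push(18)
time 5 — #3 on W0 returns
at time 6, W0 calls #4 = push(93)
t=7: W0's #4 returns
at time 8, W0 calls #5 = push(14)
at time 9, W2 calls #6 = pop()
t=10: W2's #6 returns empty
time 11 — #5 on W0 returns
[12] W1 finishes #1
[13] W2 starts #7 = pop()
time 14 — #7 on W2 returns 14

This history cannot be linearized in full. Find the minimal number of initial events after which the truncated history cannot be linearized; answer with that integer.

a valid linearization of events 1..9 exists, for instance #2, #1, #3, #4:
after step 1 (#2 pop() → empty): stack <>
after step 2 (#1 push(66) (pending, included)): stack <66>
after step 3 (#3 push(18)): stack <66,18>
after step 4 (#4 push(93)): stack <66,18,93>
once event 10 joins (#6's response, time 10), exhaustive search finds no witness
every completion of the 2 pending operations (#1, #5) was checked; none linearizes
sample order #2, #3, #4, #6 (pending dropped) stalls at step 4 — #6 pop() → empty has no legal effect

10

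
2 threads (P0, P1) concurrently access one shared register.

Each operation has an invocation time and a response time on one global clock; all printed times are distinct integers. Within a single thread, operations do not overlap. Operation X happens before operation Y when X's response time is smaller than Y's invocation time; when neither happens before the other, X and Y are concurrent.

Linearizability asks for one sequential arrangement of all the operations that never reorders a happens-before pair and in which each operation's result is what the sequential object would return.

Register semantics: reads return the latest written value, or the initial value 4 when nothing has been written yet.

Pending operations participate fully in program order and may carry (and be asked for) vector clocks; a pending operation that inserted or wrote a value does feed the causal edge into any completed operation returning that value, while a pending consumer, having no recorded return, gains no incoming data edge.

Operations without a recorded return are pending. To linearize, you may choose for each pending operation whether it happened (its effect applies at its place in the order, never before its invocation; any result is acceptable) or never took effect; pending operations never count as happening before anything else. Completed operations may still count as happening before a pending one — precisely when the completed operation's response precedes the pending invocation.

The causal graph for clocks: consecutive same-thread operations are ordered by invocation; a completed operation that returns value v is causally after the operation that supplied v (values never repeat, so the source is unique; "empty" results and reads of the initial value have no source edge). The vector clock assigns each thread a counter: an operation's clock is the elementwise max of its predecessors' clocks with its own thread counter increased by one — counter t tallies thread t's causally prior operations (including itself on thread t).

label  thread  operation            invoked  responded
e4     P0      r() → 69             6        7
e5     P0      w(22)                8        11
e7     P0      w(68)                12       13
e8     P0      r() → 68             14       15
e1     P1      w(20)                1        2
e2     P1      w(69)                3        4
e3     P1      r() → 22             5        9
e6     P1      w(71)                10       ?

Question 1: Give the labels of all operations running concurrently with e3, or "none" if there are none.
Answer: e4, e5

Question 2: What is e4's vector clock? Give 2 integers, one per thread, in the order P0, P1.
Answer: (1, 2)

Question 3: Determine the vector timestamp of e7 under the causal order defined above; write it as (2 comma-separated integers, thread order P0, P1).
Answer: (3, 2)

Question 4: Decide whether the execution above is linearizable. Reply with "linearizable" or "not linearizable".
linearizable

one valid linearization: e1, e2, e4, e5, e3, e6, e7, e8
after step 1 (e1 w(20)): value 20
after step 2 (e2 w(69)): value 69
after step 3 (e4 r() → 69): value 69
after step 4 (e5 w(22)): value 22
after step 5 (e3 r() → 22): value 22
after step 6 (e6 w(71) (pending, included)): value 71
after step 7 (e7 w(68)): value 68
after step 8 (e8 r() → 68): value 68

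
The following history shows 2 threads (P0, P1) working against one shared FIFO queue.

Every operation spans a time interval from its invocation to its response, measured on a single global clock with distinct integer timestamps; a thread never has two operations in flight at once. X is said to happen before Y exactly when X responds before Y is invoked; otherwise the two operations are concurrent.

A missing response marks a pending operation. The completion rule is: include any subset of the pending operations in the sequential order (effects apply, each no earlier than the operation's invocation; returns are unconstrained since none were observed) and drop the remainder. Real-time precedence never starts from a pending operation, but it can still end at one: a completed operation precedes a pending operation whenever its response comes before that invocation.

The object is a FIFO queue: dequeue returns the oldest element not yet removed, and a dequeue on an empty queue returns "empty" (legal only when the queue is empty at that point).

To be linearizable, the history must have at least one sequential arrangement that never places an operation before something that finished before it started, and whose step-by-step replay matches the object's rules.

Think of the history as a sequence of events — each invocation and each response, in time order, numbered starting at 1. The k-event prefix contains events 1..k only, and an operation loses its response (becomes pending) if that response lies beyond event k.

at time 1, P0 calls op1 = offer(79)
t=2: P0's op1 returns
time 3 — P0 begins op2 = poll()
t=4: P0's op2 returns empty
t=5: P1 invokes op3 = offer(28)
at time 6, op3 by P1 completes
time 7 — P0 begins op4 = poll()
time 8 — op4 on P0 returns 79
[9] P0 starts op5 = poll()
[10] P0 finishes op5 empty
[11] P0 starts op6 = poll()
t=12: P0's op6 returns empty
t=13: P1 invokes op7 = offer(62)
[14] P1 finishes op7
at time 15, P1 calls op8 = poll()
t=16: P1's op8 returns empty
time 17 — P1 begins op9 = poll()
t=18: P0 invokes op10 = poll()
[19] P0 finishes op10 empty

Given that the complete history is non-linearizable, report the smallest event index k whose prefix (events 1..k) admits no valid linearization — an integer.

events 1..3 are still linearizable — one witness is op1:
step 1: op1 offer(79) — queue <79>
include event 4 — op2 responding at 4 — and every candidate order breaks
one such order, op1, op2, breaks at step 2 where op2 poll() → empty is illegal

4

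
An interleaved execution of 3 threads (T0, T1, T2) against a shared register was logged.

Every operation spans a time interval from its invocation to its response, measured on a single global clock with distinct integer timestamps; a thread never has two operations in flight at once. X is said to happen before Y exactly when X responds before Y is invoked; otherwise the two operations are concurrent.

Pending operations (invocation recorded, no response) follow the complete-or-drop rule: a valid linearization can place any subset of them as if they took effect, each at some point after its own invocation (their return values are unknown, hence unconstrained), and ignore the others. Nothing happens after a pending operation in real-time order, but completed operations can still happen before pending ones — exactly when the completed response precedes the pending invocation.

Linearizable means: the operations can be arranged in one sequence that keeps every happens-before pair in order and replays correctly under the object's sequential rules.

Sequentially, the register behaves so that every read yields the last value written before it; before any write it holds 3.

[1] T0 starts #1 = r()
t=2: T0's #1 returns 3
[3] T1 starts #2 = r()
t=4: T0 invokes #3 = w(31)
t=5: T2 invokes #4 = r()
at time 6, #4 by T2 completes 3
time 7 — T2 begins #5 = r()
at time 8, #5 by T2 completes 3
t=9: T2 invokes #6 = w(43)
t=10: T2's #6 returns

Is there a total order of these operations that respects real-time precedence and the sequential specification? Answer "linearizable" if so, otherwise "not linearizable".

one valid linearization: #1, #2, #4, #5, #3, #6
1. #1 r() → 3, leaving value 3
2. #2 r() (pending, included), leaving value 3
3. #4 r() → 3, leaving value 3
4. #5 r() → 3, leaving value 3
5. #3 w(31) (pending, included), leaving value 31
6. #6 w(43), leaving value 43

linearizable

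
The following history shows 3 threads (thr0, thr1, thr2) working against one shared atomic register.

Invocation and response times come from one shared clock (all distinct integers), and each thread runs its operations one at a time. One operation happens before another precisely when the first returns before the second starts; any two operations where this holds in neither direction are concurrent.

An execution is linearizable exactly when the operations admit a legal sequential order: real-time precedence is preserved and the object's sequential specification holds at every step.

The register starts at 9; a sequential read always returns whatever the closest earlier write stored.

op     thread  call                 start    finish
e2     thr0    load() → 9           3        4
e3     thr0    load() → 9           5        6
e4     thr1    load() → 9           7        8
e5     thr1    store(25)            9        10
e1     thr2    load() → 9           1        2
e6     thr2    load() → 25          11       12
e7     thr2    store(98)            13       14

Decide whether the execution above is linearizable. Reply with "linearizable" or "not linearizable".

one valid linearization: e1, e2, e3, e4, e5, e6, e7
after step 1 (e1 load() → 9): value 9
after step 2 (e2 load() → 9): value 9
after step 3 (e3 load() → 9): value 9
after step 4 (e4 load() → 9): value 9
after step 5 (e5 store(25)): value 25
after step 6 (e6 load() → 25): value 25
after step 7 (e7 store(98)): value 98

linearizable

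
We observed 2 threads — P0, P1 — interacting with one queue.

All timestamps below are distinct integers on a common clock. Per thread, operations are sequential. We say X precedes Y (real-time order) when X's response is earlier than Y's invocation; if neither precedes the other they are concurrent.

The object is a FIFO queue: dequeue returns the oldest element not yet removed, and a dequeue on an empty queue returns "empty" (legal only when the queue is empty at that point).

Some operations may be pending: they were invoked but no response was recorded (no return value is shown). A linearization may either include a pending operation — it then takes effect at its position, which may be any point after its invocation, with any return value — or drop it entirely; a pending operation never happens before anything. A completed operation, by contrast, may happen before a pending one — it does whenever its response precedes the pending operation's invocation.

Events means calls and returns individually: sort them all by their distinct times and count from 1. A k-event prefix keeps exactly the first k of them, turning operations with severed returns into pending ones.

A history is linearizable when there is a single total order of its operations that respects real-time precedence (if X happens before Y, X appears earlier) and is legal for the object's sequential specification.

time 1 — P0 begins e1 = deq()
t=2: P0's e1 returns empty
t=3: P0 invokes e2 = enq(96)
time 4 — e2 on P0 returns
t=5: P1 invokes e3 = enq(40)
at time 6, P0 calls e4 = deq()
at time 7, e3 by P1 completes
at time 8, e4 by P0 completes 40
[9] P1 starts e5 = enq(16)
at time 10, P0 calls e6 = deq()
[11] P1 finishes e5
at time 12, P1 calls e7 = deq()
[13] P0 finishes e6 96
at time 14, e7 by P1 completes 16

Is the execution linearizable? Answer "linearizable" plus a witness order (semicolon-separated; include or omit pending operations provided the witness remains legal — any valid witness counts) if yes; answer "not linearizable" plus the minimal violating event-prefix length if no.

events 1..7 are fine; event 8 — the response of e4 at time 8 — makes the prefix non-linearizable
all 2 real-time-respecting orders fail — 4 completed queue operations, no legal replay
one such order, e1, e2, e3, e4, breaks at step 4 where e4 deq() → 40 is illegal
one such order, e1, e2, e4, e3, breaks at step 3 where e4 deq() → 40 is illegal

not linearizable — minimal violating prefix: 8 events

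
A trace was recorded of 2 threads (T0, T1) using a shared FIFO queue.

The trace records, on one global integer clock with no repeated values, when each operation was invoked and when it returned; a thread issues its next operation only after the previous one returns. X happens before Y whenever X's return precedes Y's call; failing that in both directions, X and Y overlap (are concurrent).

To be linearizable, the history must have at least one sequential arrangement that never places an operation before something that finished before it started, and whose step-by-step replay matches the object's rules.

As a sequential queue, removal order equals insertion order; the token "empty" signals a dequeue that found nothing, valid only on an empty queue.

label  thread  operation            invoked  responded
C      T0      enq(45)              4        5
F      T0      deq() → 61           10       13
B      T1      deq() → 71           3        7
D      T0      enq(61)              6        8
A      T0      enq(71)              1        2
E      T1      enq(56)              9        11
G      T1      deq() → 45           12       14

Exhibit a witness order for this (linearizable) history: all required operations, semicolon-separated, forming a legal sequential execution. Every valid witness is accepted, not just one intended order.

A; B; C; D; E; G; F

after step 1 (A enq(71)): queue <71>
after step 2 (B deq() → 71): queue <>
after step 3 (C enq(45)): queue <45>
after step 4 (D enq(61)): queue <45,61>
after step 5 (E enq(56)): queue <45,61,56>
after step 6 (G deq() → 45): queue <61,56>
after step 7 (F deq() → 61): queue <56>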